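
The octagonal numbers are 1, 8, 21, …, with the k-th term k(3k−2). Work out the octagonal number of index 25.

1825

The 25th octagonal number is n(3n−2) with n = 25.
25·(3·25 − 2) = 25·73 = 1825.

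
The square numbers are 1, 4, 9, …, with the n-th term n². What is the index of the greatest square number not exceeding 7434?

Solve n² ≤ 7434 for integer n.
n = 86 gives 7396 ≤ 7434, while n = 87 gives 7569 > 7434; so the answer is index 86.

86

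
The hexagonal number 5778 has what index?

54

Set n(2n−1) = 5778, giving 2n² − n − 5778 = 0.
The discriminant is 1 + 8·5778 = 46225, and √46225 = 215.
So n = (1 + 215) / 4 = 216/4 = 54.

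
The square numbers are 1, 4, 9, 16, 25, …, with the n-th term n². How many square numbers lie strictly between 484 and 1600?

The n-th square number is n².
Smallest index with value > 484: n = 23 (giving 529).
Largest index with value < 1600: n = 39 (giving 1521).
Indices 23 through 39: 17 terms.

17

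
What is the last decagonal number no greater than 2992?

Solve n(4n−3) ≤ 2992 for integer n.
n = 27 gives 2835 ≤ 2992, while n = 28 gives 3052 > 2992; so the answer is 2835.

2835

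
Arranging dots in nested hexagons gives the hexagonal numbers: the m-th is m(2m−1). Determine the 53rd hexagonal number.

5565

53·(2·53 − 1) = 53·105 = 5565.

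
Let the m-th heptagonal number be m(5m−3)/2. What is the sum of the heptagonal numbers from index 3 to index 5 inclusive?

Σ i(5i−3)/2 = (5Σi² − 3Σi) / 2 over i = 3..5.
Σi = 15 − 3 = 12 and Σi² = 55 − 5 = 50.
(5·50 − 3·12) / 2 = 214/2 = 107.

107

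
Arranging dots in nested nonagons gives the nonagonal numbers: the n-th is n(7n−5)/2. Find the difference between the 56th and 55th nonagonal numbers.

Consecutive nonagonal numbers differ by 7n − 6: here 7·56 − 6 = 386.

386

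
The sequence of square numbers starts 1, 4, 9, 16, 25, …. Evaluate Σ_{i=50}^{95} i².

249895

Σ_{i=50}^{95} i² = 290320 − 40425 = 249895.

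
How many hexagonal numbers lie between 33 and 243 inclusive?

7

The n-th hexagonal number is n(2n−1).
Smallest index with value ≥ 33: n = 5 (giving 45).
Largest index with value ≤ 243: n = 11 (giving 231).
Indices 5 through 11: 7 terms.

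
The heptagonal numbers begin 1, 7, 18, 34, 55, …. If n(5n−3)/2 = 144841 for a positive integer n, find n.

Set n(5n−3)/2 = 144841, giving 5n² − 3n − 289682 = 0.
The discriminant is 9 + 40·144841 = 5793649, and √5793649 = 2407.
So n = (3 + 2407) / 10 = 2410/10 = 241.
Check: 241·(5·241 − 3)/2 = 144841. ✓

241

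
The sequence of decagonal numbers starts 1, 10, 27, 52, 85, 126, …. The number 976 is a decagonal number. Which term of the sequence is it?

16

Set n(4n−3) = 976, giving 4n² − 3n − 976 = 0.
The discriminant is 9 + 16·976 = 15625, and √15625 = 125.
So n = (3 + 125) / 8 = 128/8 = 16.
Check: 16·(4·16 − 3) = 976. ✓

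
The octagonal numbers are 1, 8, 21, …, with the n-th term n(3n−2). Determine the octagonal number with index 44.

The 44th octagonal number is n(3n−2) with n = 44.
44·(3·44 − 2) = 44·130 = 5720.

5720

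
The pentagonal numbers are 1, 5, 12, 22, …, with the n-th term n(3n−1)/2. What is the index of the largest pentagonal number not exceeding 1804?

Solve n(3n−1)/2 ≤ 1804 for integer n.
n = 34 gives 1717 ≤ 1804, while n = 35 gives 1820 > 1804; so the answer is index 34.

34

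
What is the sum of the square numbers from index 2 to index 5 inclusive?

54

Σ_{i=2}^{5} i² = 55 − 1 = 54.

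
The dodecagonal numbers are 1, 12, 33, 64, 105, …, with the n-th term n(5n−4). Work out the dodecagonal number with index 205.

209305

205·(5·205 − 4) = 205·1021 = 209305.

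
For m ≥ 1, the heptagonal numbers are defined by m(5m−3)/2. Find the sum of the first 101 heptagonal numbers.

Σ i(5i−3)/2 = (5Σi² − 3Σi) / 2 over i = 1..101.
Σi = 5151 and Σi² = 348551.
(5·348551 − 3·5151) / 2 = 1727302/2 = 863651.

863651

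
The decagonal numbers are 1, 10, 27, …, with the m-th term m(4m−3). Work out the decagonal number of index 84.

84·(4·84 − 3) = 84·333 = 27972.

27972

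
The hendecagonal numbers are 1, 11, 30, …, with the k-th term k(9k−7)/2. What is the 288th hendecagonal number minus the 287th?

2584

Consecutive hendecagonal numbers differ by 9n − 8: here 9·288 − 8 = 2584.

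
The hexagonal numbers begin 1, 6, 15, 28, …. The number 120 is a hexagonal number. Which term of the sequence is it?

Set n(2n−1) = 120, giving 2n² − n − 120 = 0.
The discriminant is 1 + 8·120 = 961, and √961 = 31.
So n = (1 + 31) / 4 = 32/4 = 8.
Check: 8·(2·8 − 1) = 120. ✓

8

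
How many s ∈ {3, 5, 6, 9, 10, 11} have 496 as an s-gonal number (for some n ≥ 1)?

s = 3: P(3, 31) = 496. ✓
s = 5: P(5, 18) = 477 and P(5, 19) = 532; 496 is not s-gonal.
s = 6: P(6, 16) = 496. ✓
s = 9: P(9, 12) = 474 and P(9, 13) = 559; 496 is not s-gonal.
s = 10: P(10, 11) = 451 and P(10, 12) = 540; 496 is not s-gonal.
s = 11: P(11, 10) = 415 and P(11, 11) = 506; 496 is not s-gonal.
Hits: s ∈ {3, 6} → 2.

2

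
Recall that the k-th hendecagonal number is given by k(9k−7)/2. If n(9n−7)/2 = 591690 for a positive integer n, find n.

363

Set n(9n−7)/2 = 591690, giving 9n² − 7n − 1183380 = 0.
So n = (7 + 6527) / 18 = 6534/18 = 363.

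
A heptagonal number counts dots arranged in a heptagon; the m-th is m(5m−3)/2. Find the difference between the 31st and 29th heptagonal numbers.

297

31·(5·31 − 3)/2 = 2356 and 29·(5·29 − 3)/2 = 2059.
Difference: 2356 − 2059 = 297.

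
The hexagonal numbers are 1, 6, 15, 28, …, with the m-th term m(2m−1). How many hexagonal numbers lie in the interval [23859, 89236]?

The n-th hexagonal number is n(2n−1).
Smallest index with value ≥ 23859: n = 110 (giving 24090).
Largest index with value ≤ 89236: n = 211 (giving 88831).
Indices 110 through 211: 102 terms.

102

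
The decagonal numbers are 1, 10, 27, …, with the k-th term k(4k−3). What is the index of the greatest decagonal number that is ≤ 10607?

51

Solve n(4n−3) ≤ 10607 for integer n.
n = 51 gives 10251 ≤ 10607, while n = 52 gives 10660 > 10607; so the answer is index 51.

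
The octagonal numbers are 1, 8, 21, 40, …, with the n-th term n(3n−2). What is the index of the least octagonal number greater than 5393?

43

Solve n(3n−2) > 5393 for integer n.
The largest n with value ≤ 5393 is 42 (since 5208 ≤ 5393 < 5461), so the first above is n = 43, value 5461.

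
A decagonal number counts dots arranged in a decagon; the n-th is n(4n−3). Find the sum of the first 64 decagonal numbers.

351520

Σ i(4i−3) = 4Σi² − 3Σi over i = 1..64.
Σi = 2080 and Σi² = 89440.
4·89440 − 3·2080 = 351520.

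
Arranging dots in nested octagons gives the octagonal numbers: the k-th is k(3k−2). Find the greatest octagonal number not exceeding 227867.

226325

Solve n(3n−2) ≤ 227867 for integer n.
n = 275 gives 226325 ≤ 227867, while n = 276 gives 227976 > 227867; so the answer is 226325.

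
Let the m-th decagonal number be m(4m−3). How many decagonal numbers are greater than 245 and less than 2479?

17

The n-th decagonal number is n(4n−3).
Smallest index with value > 245: n = 9 (giving 297).
Largest index with value < 2479: n = 25 (giving 2425).
Indices 9 through 25: 17 terms.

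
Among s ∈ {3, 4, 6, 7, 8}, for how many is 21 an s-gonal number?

s = 3: P(3, 6) = 21. ✓
s = 4: P(4, 4) = 16 and P(4, 5) = 25; 21 is not s-gonal.
s = 6: P(6, 3) = 15 and P(6, 4) = 28; 21 is not s-gonal.
s = 7: P(7, 3) = 18 and P(7, 4) = 34; 21 is not s-gonal.
s = 8: P(8, 3) = 21. ✓
Hits: s ∈ {3, 8} → 2.

2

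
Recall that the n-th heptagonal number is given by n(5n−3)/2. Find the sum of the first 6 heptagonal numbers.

Σ i(5i−3)/2 = (5Σi² − 3Σi) / 2 over i = 1..6.
Σi = 21 and Σi² = 91.
(5·91 − 3·21) / 2 = 392/2 = 196.

196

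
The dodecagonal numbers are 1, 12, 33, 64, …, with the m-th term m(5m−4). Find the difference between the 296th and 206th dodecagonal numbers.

296·(5·296 − 4) = 436896 and 206·(5·206 − 4) = 211356.
Difference: 436896 − 211356 = 225540.

225540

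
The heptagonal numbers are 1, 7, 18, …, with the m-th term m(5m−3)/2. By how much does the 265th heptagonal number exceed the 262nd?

265·(5·265 − 3)/2 = 175165 and 262·(5·262 − 3)/2 = 171217.
Difference: 175165 − 171217 = 3948.

3948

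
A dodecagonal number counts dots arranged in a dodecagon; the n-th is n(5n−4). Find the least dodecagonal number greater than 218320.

Solve n(5n−4) > 218320 for integer n.
The largest n with value ≤ 218320 is 209 (since 217569 ≤ 218320 < 219660), so the first above is n = 210, value 219660.

219660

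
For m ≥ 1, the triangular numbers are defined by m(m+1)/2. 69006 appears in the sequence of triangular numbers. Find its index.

Set n(n+1)/2 = 69006, giving n² + n − 138012 = 0.
So n = (-1 + 743) / 2 = 742/2 = 371.
Check: 371·372/2 = 69006. ✓

371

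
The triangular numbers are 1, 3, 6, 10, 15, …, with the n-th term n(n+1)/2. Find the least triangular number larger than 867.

903

Solve n(n+1)/2 > 867 for integer n.
The largest n with value ≤ 867 is 41 (since 861 ≤ 867 < 903), so the first above is n = 42, value 903.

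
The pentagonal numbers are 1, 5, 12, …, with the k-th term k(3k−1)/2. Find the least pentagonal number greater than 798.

852

Solve n(3n−1)/2 > 798 for integer n.
The largest n with value ≤ 798 is 23 (since 782 ≤ 798 < 852), so the first above is n = 24, value 852.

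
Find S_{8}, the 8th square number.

8² = 64.

64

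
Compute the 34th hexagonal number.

The 34th hexagonal number is n(2n−1) with n = 34.
34·(2·34 − 1) = 34·67 = 2278.

2278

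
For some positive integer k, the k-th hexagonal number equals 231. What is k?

Set n(2n−1) = 231, giving 2n² − n − 231 = 0.
The discriminant is 1 + 8·231 = 1849, and √1849 = 43.
So n = (1 + 43) / 4 = 44/4 = 11.
Check: 11·(2·11 − 1) = 231. ✓

11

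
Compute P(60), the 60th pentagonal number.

5370

The 60th pentagonal number is n(3n−1)/2 with n = 60.
60·(3·60 − 1)/2 = 60·179/2 = 5370.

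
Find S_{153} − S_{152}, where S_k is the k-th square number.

n² − (n−1)² = 2n − 1, so 153² − 152² = 2·153 − 1 = 305.

305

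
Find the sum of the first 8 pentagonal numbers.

288

Σ i(3i−1)/2 = (3Σi² − Σi) / 2 over i = 1..8.
Σi = 36 and Σi² = 204.
(3·204 − 1·36) / 2 = 576/2 = 288.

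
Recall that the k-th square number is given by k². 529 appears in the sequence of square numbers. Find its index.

23

We need n² = 529, so n = √529 = 23.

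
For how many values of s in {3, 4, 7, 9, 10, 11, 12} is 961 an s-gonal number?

1

s = 3: P(3, 43) = 946 and P(3, 44) = 990; 961 is not s-gonal.
s = 4: P(4, 31) = 961. ✓
s = 7: P(7, 19) = 874 and P(7, 20) = 970; 961 is not s-gonal.
s = 9: P(9, 16) = 856 and P(9, 17) = 969; 961 is not s-gonal.
s = 10: P(10, 15) = 855 and P(10, 16) = 976; 961 is not s-gonal.
s = 11: P(11, 15) = 960 and P(11, 16) = 1096; 961 is not s-gonal.
s = 12: P(12, 14) = 924 and P(12, 15) = 1065; 961 is not s-gonal.
Hits: s ∈ {4} → 1.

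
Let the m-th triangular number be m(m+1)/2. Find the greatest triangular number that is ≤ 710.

703

Solve n(n+1)/2 ≤ 710 for integer n.
n = 37 gives 703 ≤ 710, while n = 38 gives 741 > 710; so the answer is 703.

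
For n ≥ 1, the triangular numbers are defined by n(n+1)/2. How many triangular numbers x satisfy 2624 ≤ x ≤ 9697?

The n-th triangular number is n(n+1)/2.
Smallest index with value ≥ 2624: n = 72 (giving 2628).
Largest index with value ≤ 9697: n = 138 (giving 9591).
Indices 72 through 138: 67 terms.

67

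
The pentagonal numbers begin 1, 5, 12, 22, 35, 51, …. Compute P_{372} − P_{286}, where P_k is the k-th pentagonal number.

372·(3·372 − 1)/2 = 207390 and 286·(3·286 − 1)/2 = 122551.
Difference: 207390 − 122551 = 84839.

84839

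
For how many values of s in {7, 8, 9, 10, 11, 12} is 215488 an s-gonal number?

s = 7: P(7, 293) = 214183 and P(7, 294) = 215649; 215488 is not s-gonal.
s = 8: P(8, 268) = 214936 and P(8, 269) = 216545; 215488 is not s-gonal.
s = 9: P(9, 248) = 214644 and P(9, 249) = 216381; 215488 is not s-gonal.
s = 10: P(10, 232) = 214600 and P(10, 233) = 216457; 215488 is not s-gonal.
s = 11: P(11, 219) = 215058 and P(11, 220) = 217030; 215488 is not s-gonal.
s = 12: P(12, 208) = 215488. ✓
Hits: s ∈ {12} → 1.

1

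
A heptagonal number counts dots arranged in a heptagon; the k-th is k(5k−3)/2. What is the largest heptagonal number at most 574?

Solve n(5n−3)/2 ≤ 574 for integer n.
n = 15 gives 540 ≤ 574, while n = 16 gives 616 > 574; so the answer is 540.

540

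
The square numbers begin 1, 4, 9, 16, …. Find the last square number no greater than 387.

361

Solve n² ≤ 387 for integer n.
n = 19 gives 361 ≤ 387, while n = 20 gives 400 > 387; so the answer is 361.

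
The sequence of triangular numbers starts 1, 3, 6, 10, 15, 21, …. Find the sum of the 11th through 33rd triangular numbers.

6325

Σ i(i+1)/2 = (Σi² + Σi) / 2 over i = 11..33.
Σi = 561 − 55 = 506 and Σi² = 12529 − 385 = 12144.
(1·12144 + 1·506) / 2 = 12650/2 = 6325.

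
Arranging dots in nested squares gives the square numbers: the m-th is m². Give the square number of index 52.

2704

The 52nd square number is n² with n = 52.
52² = 2704.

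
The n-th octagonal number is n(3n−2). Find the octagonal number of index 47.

The 47th octagonal number is n(3n−2) with n = 47.
47·(3·47 − 2) = 47·139 = 6533.

6533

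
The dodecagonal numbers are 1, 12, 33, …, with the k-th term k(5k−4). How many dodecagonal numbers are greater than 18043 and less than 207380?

The n-th dodecagonal number is n(5n−4).
Smallest index with value > 18043: n = 61 (giving 18361).
Largest index with value < 207380: n = 204 (giving 207264).
Indices 61 through 204: 144 terms.

144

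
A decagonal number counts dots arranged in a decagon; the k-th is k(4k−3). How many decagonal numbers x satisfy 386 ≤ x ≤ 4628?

24

The n-th decagonal number is n(4n−3).
Smallest index with value ≥ 386: n = 11 (giving 451).
Largest index with value ≤ 4628: n = 34 (giving 4522).
Indices 11 through 34: 24 terms.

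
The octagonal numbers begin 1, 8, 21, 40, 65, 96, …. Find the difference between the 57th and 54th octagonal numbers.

993

57·(3·57 − 2) = 9633 and 54·(3·54 − 2) = 8640.
Difference: 9633 − 8640 = 993.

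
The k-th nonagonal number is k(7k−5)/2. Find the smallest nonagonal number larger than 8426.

Solve n(7n−5)/2 > 8426 for integer n.
The largest n with value ≤ 8426 is 49 (since 8281 ≤ 8426 < 8625), so the first above is n = 50, value 8625.

8625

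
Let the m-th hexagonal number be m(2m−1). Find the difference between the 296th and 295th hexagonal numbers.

Consecutive hexagonal numbers differ by 4n − 3: here 4·296 − 3 = 1181.

1181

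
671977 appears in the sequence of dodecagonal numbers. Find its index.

Set n(5n−4) = 671977, giving 5n² − 4n − 671977 = 0.
The discriminant is 16 + 20·671977 = 13439556, and √13439556 = 3666.
So n = (4 + 3666) / 10 = 3670/10 = 367.
Check: 367·(5·367 − 4) = 671977. ✓

367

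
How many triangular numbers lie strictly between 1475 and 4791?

The n-th triangular number is n(n+1)/2.
Smallest index with value > 1475: n = 54 (giving 1485).
Largest index with value < 4791: n = 97 (giving 4753).
Indices 54 through 97: 44 terms.

44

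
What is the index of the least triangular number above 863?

Solve n(n+1)/2 > 863 for integer n.
The largest n with value ≤ 863 is 41 (since 861 ≤ 863 < 903), so the first above is n = 42, value 903.

42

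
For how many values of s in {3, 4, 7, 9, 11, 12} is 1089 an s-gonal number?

s = 3: P(3, 46) = 1081 and P(3, 47) = 1128; 1089 is not s-gonal.
s = 4: P(4, 33) = 1089. ✓
s = 7: P(7, 21) = 1071 and P(7, 22) = 1177; 1089 is not s-gonal.
s = 9: P(9, 18) = 1089. ✓
s = 11: P(11, 15) = 960 and P(11, 16) = 1096; 1089 is not s-gonal.
s = 12: P(12, 15) = 1065 and P(12, 16) = 1216; 1089 is not s-gonal.
Hits: s ∈ {4, 9} → 2.

2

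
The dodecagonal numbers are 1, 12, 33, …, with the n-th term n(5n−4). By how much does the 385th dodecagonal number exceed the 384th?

Consecutive dodecagonal numbers differ by 10n − 9: here 10·385 − 9 = 3841.

3841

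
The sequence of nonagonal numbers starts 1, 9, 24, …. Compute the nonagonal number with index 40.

5500

40·(7·40 − 5)/2 = 40·275/2 = 5500.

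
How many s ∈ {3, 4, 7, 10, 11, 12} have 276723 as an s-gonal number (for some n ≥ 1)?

s = 3: P(3, 743) = 276396 and P(3, 744) = 277140; 276723 is not s-gonal.
s = 4: P(4, 526) = 276676 and P(4, 527) = 277729; 276723 is not s-gonal.
s = 7: P(7, 333) = 276723. ✓
s = 10: P(10, 263) = 275887 and P(10, 264) = 277992; 276723 is not s-gonal.
s = 11: P(11, 248) = 275900 and P(11, 249) = 278133; 276723 is not s-gonal.
s = 12: P(12, 235) = 275185 and P(12, 236) = 277536; 276723 is not s-gonal.
Hits: s ∈ {7} → 1.

1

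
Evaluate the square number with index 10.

100

The 10th square number is n² with n = 10.
10² = 100.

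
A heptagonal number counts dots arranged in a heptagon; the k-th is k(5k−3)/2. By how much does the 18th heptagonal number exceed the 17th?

Consecutive heptagonal numbers differ by 5n − 4: here 5·18 − 4 = 86.

86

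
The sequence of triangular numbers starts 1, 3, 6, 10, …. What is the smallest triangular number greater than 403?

Solve n(n+1)/2 > 403 for integer n.
The largest n with value ≤ 403 is 27 (since 378 ≤ 403 < 406), so the first above is n = 28, value 406.

406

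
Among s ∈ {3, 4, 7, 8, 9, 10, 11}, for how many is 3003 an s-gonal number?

1

s = 3: P(3, 77) = 3003. ✓
s = 4: P(4, 54) = 2916 and P(4, 55) = 3025; 3003 is not s-gonal.
s = 7: P(7, 34) = 2839 and P(7, 35) = 3010; 3003 is not s-gonal.
s = 8: P(8, 31) = 2821 and P(8, 32) = 3008; 3003 is not s-gonal.
s = 9: P(9, 29) = 2871 and P(9, 30) = 3075; 3003 is not s-gonal.
s = 10: P(10, 27) = 2835 and P(10, 28) = 3052; 3003 is not s-gonal.
s = 11: P(11, 26) = 2951 and P(11, 27) = 3186; 3003 is not s-gonal.
Hits: s ∈ {3} → 1.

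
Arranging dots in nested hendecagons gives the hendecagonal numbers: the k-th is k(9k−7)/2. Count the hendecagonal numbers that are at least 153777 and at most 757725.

The n-th hendecagonal number is n(9n−7)/2.
Smallest index with value ≥ 153777: n = 186 (giving 155031).
Largest index with value ≤ 757725: n = 410 (giving 755015).
Indices 186 through 410: 225 terms.

225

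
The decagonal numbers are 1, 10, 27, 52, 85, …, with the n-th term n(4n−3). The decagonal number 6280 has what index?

40

Set n(4n−3) = 6280, giving 4n² − 3n − 6280 = 0.
So n = (3 + 317) / 8 = 320/8 = 40.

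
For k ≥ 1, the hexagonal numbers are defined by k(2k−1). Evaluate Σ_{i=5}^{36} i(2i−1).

31696

Σ i(2i−1) = 2Σi² − Σi over i = 5..36.
Σi = 666 − 10 = 656 and Σi² = 16206 − 30 = 16176.
2·16176 − 1·656 = 31696.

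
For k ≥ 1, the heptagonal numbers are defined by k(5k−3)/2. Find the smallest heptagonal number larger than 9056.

9211

Solve n(5n−3)/2 > 9056 for integer n.
The largest n with value ≤ 9056 is 60 (since 8910 ≤ 9056 < 9211), so the first above is n = 61, value 9211.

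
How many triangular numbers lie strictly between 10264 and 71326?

235

The n-th triangular number is n(n+1)/2.
Smallest index with value > 10264: n = 143 (giving 10296).
Largest index with value < 71326: n = 377 (giving 71253).
Indices 143 through 377: 235 terms.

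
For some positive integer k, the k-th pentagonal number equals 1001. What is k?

26

Set n(3n−1)/2 = 1001, giving 3n² − n − 2002 = 0.
So n = (1 + 155) / 6 = 156/6 = 26.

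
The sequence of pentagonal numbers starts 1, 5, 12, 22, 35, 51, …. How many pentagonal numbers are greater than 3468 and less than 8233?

26

The n-th pentagonal number is n(3n−1)/2.
Smallest index with value > 3468: n = 49 (giving 3577).
Largest index with value < 8233: n = 74 (giving 8177).
Indices 49 through 74: 26 terms.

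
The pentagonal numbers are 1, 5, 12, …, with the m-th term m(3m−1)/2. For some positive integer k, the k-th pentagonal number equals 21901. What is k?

Set n(3n−1)/2 = 21901, giving 3n² − n − 43802 = 0.
The discriminant is 1 + 24·21901 = 525625, and √525625 = 725.
So n = (1 + 725) / 6 = 726/6 = 121.

121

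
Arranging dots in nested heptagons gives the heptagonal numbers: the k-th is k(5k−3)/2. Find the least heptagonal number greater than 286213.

Solve n(5n−3)/2 > 286213 for integer n.
The largest n with value ≤ 286213 is 338 (since 285103 ≤ 286213 < 286794), so the first above is n = 339, value 286794.

286794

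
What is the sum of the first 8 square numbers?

204

Σ_{i=1}^{8} i² = 8·9·17/6 = 204.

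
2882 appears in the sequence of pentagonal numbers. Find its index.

44

Set n(3n−1)/2 = 2882, giving 3n² − n − 5764 = 0.
The discriminant is 1 + 24·2882 = 69169, and √69169 = 263.
So n = (1 + 263) / 6 = 264/6 = 44.
Check: 44·(3·44 − 1)/2 = 2882. ✓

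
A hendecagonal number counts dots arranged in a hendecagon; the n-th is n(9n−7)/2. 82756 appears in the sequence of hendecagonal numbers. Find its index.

136

Set n(9n−7)/2 = 82756, giving 9n² − 7n − 165512 = 0.
The discriminant is 49 + 72·82756 = 5958481, and √5958481 = 2441.
So n = (7 + 2441) / 18 = 2448/18 = 136.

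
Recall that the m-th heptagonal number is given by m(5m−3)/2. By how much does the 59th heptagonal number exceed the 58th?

291

Consecutive heptagonal numbers differ by 5n − 4: here 5·59 − 4 = 291.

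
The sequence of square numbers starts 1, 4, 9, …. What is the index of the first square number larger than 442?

Solve n² > 442 for integer n.
The largest n with value ≤ 442 is 21 (since 441 ≤ 442 < 484), so the first above is n = 22, value 484.

22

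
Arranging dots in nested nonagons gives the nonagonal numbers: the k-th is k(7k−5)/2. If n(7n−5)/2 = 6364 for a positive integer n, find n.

Set n(7n−5)/2 = 6364, giving 7n² − 5n − 12728 = 0.
The discriminant is 25 + 56·6364 = 356409, and √356409 = 597.
So n = (5 + 597) / 14 = 602/14 = 43.

43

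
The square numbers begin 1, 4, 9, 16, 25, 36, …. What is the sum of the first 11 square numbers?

Σ_{i=1}^{11} i² = 11·12·23/6 = 506.

506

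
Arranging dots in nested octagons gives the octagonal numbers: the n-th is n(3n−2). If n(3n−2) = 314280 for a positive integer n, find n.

324

Set n(3n−2) = 314280, giving 3n² − 2n − 314280 = 0.
So n = (2 + 1942) / 6 = 1944/6 = 324.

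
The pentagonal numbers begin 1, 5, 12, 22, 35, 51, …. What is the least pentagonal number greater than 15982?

Solve n(3n−1)/2 > 15982 for integer n.
The largest n with value ≤ 15982 is 103 (since 15862 ≤ 15982 < 16172), so the first above is n = 104, value 16172.

16172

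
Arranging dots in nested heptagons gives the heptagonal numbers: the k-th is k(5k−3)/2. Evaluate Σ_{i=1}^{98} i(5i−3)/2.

789096

Σ i(5i−3)/2 = (5Σi² − 3Σi) / 2 over i = 1..98.
Σi = 4851 and Σi² = 318549.
(5·318549 − 3·4851) / 2 = 1578192/2 = 789096.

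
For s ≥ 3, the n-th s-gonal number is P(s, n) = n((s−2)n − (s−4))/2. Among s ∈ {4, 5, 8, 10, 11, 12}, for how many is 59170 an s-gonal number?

1

s = 4: P(4, 243) = 59049 and P(4, 244) = 59536; 59170 is not s-gonal.
s = 5: P(5, 198) = 58707 and P(5, 199) = 59302; 59170 is not s-gonal.
s = 8: P(8, 140) = 58520 and P(8, 141) = 59361; 59170 is not s-gonal.
s = 10: P(10, 122) = 59170. ✓
s = 11: P(11, 115) = 59110 and P(11, 116) = 60146; 59170 is not s-gonal.
s = 12: P(12, 109) = 58969 and P(12, 110) = 60060; 59170 is not s-gonal.
Hits: s ∈ {10} → 1.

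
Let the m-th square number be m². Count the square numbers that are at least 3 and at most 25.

4

The n-th square number is n².
Smallest index with value ≥ 3: n = 2 (giving 4).
Largest index with value ≤ 25: n = 5 (giving 25).
Indices 2 through 5: 4 terms.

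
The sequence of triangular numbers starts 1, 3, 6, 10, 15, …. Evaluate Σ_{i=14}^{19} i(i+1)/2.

Σ i(i+1)/2 = (Σi² + Σi) / 2 over i = 14..19.
Σi = 190 − 91 = 99 and Σi² = 2470 − 819 = 1651.
(1·1651 + 1·99) / 2 = 1750/2 = 875.

875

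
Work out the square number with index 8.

64

The 8th square number is n² with n = 8.
8² = 64.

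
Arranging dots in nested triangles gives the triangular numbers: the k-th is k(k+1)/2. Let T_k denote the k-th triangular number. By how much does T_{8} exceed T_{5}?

21

8·9/2 = 36 and 5·6/2 = 15.
Difference: 36 − 15 = 21.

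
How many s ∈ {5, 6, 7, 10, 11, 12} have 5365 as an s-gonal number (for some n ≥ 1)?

1

s = 5: P(5, 59) = 5192 and P(5, 60) = 5370; 5365 is not s-gonal.
s = 6: P(6, 52) = 5356 and P(6, 53) = 5565; 5365 is not s-gonal.
s = 7: P(7, 46) = 5221 and P(7, 47) = 5452; 5365 is not s-gonal.
s = 10: P(10, 37) = 5365. ✓
s = 11: P(11, 34) = 5083 and P(11, 35) = 5390; 5365 is not s-gonal.
s = 12: P(12, 33) = 5313 and P(12, 34) = 5644; 5365 is not s-gonal.
Hits: s ∈ {10} → 1.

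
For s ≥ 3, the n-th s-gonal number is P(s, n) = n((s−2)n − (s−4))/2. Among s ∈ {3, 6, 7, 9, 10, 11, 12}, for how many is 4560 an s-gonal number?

2

s = 3: P(3, 95) = 4560. ✓
s = 6: P(6, 48) = 4560. ✓
s = 7: P(7, 43) = 4558 and P(7, 44) = 4774; 4560 is not s-gonal.
s = 9: P(9, 36) = 4446 and P(9, 37) = 4699; 4560 is not s-gonal.
s = 10: P(10, 34) = 4522 and P(10, 35) = 4795; 4560 is not s-gonal.
s = 11: P(11, 32) = 4496 and P(11, 33) = 4785; 4560 is not s-gonal.
s = 12: P(12, 30) = 4380 and P(12, 31) = 4681; 4560 is not s-gonal.
Hits: s ∈ {3, 6} → 2.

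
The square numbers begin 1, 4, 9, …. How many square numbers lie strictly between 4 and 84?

The n-th square number is n².
Smallest index with value > 4: n = 3 (giving 9).
Largest index with value < 84: n = 9 (giving 81).
Indices 3 through 9: 7 terms.

7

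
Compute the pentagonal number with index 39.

2262

39·(3·39 − 1)/2 = 39·116/2 = 39·58 = 2262.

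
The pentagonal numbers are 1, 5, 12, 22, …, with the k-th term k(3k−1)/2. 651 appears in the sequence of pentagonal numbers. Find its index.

Set n(3n−1)/2 = 651, giving 3n² − n − 1302 = 0.
The discriminant is 1 + 24·651 = 15625, and √15625 = 125.
So n = (1 + 125) / 6 = 126/6 = 21.
Check: 21·(3·21 − 1)/2 = 651. ✓

21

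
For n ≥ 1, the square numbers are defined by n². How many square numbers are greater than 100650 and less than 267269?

199

The n-th square number is n².
Smallest index with value > 100650: n = 318 (giving 101124).
Largest index with value < 267269: n = 516 (giving 266256).
Indices 318 through 516: 199 terms.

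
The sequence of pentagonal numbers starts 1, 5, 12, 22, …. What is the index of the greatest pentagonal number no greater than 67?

Solve n(3n−1)/2 ≤ 67 for integer n.
n = 6 gives 51 ≤ 67, while n = 7 gives 70 > 67; so the answer is index 6.

6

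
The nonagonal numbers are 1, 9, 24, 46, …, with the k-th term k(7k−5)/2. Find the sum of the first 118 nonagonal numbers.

1923754

Σ i(7i−5)/2 = (7Σi² − 5Σi) / 2 over i = 1..118.
Σi = 7021 and Σi² = 554659.
(7·554659 − 5·7021) / 2 = 3847508/2 = 1923754.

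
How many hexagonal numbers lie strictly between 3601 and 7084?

17

The n-th hexagonal number is n(2n−1).
Smallest index with value > 3601: n = 43 (giving 3655).
Largest index with value < 7084: n = 59 (giving 6903).
Indices 43 through 59: 17 terms.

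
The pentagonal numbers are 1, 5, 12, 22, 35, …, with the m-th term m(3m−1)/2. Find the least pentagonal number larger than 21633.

Solve n(3n−1)/2 > 21633 for integer n.
The largest n with value ≤ 21633 is 120 (since 21540 ≤ 21633 < 21901), so the first above is n = 121, value 21901.

21901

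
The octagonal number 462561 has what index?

393

Set n(3n−2) = 462561, giving 3n² − 2n − 462561 = 0.
The discriminant is 4 + 12·462561 = 5550736, and √5550736 = 2356.
So n = (2 + 2356) / 6 = 2358/6 = 393.
Check: 393·(3·393 − 2) = 462561. ✓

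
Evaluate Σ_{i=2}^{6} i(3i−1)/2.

125

Σ i(3i−1)/2 = (3Σi² − Σi) / 2 over i = 2..6.
Σi = 21 − 1 = 20 and Σi² = 91 − 1 = 90.
(3·90 − 1·20) / 2 = 250/2 = 125.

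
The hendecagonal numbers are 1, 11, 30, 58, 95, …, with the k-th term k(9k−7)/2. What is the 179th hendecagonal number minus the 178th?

Consecutive hendecagonal numbers differ by 9n − 8: here 9·179 − 8 = 1603.

1603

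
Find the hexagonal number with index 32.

The 32nd hexagonal number is n(2n−1) with n = 32.
32·(2·32 − 1) = 32·63 = 2016.

2016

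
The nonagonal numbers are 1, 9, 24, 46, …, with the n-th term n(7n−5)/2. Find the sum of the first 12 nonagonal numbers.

2080

Σ i(7i−5)/2 = (7Σi² − 5Σi) / 2 over i = 1..12.
Σi = 78 and Σi² = 650.
(7·650 − 5·78) / 2 = 4160/2 = 2080.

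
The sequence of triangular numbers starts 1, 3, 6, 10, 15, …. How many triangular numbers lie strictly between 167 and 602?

The n-th triangular number is n(n+1)/2.
Smallest index with value > 167: n = 18 (giving 171).
Largest index with value < 602: n = 34 (giving 595).
Indices 18 through 34: 17 terms.

17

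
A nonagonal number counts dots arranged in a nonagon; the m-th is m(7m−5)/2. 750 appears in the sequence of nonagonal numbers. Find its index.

Set n(7n−5)/2 = 750, giving 7n² − 5n − 1500 = 0.
The discriminant is 25 + 56·750 = 42025, and √42025 = 205.
So n = (5 + 205) / 14 = 210/14 = 15.
Check: 15·(7·15 − 5)/2 = 750. ✓

15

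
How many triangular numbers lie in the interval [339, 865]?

The n-th triangular number is n(n+1)/2.
Smallest index with value ≥ 339: n = 26 (giving 351).
Largest index with value ≤ 865: n = 41 (giving 861).
Indices 26 through 41: 16 terms.

16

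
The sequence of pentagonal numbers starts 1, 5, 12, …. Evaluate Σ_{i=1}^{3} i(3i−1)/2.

18

Σ i(3i−1)/2 = (3Σi² − Σi) / 2 over i = 1..3.
Σi = 6 and Σi² = 14.
(3·14 − 1·6) / 2 = 36/2 = 18.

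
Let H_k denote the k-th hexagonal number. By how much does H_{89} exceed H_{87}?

89·(2·89 − 1) = 15753 and 87·(2·87 − 1) = 15051.
Difference: 15753 − 15051 = 702.

702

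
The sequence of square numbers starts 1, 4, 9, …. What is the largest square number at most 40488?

Solve n² ≤ 40488 for integer n.
n = 201 gives 40401 ≤ 40488, while n = 202 gives 40804 > 40488; so the answer is 40401.

40401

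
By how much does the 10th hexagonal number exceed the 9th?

Consecutive hexagonal numbers differ by 4n − 3: here 4·10 − 3 = 37.

37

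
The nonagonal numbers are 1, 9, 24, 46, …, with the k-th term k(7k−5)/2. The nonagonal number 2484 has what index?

27

Set n(7n−5)/2 = 2484, giving 7n² − 5n − 4968 = 0.
The discriminant is 25 + 56·2484 = 139129, and √139129 = 373.
So n = (5 + 373) / 14 = 378/14 = 27.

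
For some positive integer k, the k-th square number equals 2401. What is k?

We need n² = 2401, so n = √2401 = 49.
Check: 49² = 2401. ✓

49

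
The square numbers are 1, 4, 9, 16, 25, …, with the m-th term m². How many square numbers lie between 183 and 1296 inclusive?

23

The n-th square number is n².
Smallest index with value ≥ 183: n = 14 (giving 196).
Largest index with value ≤ 1296: n = 36 (giving 1296).
Indices 14 through 36: 23 terms.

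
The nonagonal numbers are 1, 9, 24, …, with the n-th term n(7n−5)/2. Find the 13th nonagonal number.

The 13th nonagonal number is n(7n−5)/2 with n = 13.
13·(7·13 − 5)/2 = 13·86/2 = 13·43 = 559.

559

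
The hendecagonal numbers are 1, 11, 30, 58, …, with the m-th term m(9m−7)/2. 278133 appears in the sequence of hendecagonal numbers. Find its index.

Set n(9n−7)/2 = 278133, giving 9n² − 7n − 556266 = 0.
So n = (7 + 4475) / 18 = 4482/18 = 249.
Check: 249·(9·249 − 7)/2 = 278133. ✓

249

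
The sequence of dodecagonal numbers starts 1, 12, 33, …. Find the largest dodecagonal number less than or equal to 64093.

63393

Solve n(5n−4) ≤ 64093 for integer n.
n = 113 gives 63393 ≤ 64093, while n = 114 gives 64524 > 64093; so the answer is 63393.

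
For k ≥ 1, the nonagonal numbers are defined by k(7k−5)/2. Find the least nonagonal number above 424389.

Solve n(7n−5)/2 > 424389 for integer n.
The largest n with value ≤ 424389 is 348 (since 422994 ≤ 424389 < 425431), so the first above is n = 349, value 425431.

425431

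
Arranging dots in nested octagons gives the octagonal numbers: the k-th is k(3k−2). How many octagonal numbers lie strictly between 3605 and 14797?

The n-th octagonal number is n(3n−2).
Smallest index with value > 3605: n = 36 (giving 3816).
Largest index with value < 14797: n = 70 (giving 14560).
Indices 36 through 70: 35 terms.

35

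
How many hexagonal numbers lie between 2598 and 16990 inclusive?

56

The n-th hexagonal number is n(2n−1).
Smallest index with value ≥ 2598: n = 37 (giving 2701).
Largest index with value ≤ 16990: n = 92 (giving 16836).
Indices 37 through 92: 56 terms.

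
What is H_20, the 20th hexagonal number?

The 20th hexagonal number is n(2n−1) with n = 20.
20·(2·20 − 1) = 20·39 = 780.

780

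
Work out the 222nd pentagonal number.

The 222nd pentagonal number is n(3n−1)/2 with n = 222.
222·(3·222 − 1)/2 = 222·665/2 = 73815.

73815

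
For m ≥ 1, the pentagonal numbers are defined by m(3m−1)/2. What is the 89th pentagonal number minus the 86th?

89·(3·89 − 1)/2 = 11837 and 86·(3·86 − 1)/2 = 11051.
Difference: 11837 − 11051 = 786.

786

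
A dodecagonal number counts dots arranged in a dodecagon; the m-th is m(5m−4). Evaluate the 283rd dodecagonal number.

The 283rd dodecagonal number is n(5n−4) with n = 283.
283·(5·283 − 4) = 283·1411 = 399313.

399313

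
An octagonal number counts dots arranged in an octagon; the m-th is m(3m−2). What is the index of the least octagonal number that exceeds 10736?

Solve n(3n−2) > 10736 for integer n.
The largest n with value ≤ 10736 is 60 (since 10680 ≤ 10736 < 11041), so the first above is n = 61, value 11041.

61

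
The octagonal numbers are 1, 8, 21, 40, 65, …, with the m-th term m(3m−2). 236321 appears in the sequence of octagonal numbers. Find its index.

281

Set n(3n−2) = 236321, giving 3n² − 2n − 236321 = 0.
The discriminant is 4 + 12·236321 = 2835856, and √2835856 = 1684.
So n = (2 + 1684) / 6 = 1686/6 = 281.
Check: 281·(3·281 − 2) = 236321. ✓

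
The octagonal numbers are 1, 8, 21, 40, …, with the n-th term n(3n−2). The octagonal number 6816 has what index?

Set n(3n−2) = 6816, giving 3n² − 2n − 6816 = 0.
The discriminant is 4 + 12·6816 = 81796, and √81796 = 286.
So n = (2 + 286) / 6 = 288/6 = 48.
Check: 48·(3·48 − 2) = 6816. ✓

48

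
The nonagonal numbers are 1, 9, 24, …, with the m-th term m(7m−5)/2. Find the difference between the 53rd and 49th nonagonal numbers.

1418

53·(7·53 − 5)/2 = 9699 and 49·(7·49 − 5)/2 = 8281.
Difference: 9699 − 8281 = 1418.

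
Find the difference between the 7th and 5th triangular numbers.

13

7·8/2 = 28 and 5·6/2 = 15.
Difference: 28 − 15 = 13.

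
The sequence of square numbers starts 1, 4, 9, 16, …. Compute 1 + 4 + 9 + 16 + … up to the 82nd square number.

Σ_{i=1}^{82} i² = 82·83·165/6 = 187165.

187165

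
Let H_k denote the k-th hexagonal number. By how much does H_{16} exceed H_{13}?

171

16·(2·16 − 1) = 496 and 13·(2·13 − 1) = 325.
Difference: 496 − 325 = 171.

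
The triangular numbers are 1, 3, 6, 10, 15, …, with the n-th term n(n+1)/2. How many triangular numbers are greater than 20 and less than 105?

The n-th triangular number is n(n+1)/2.
Smallest index with value > 20: n = 6 (giving 21).
Largest index with value < 105: n = 13 (giving 91).
Indices 6 through 13: 8 terms.

8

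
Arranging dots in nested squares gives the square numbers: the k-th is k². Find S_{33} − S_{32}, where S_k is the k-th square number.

n² − (n−1)² = 2n − 1, so 33² − 32² = 2·33 − 1 = 65.

65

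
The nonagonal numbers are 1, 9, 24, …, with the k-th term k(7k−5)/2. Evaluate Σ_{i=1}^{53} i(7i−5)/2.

175059

Σ i(7i−5)/2 = (7Σi² − 5Σi) / 2 over i = 1..53.
Σi = 1431 and Σi² = 51039.
(7·51039 − 5·1431) / 2 = 350118/2 = 175059.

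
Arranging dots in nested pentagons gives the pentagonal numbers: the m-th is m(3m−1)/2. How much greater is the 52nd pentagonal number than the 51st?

154

Consecutive pentagonal numbers differ by 3n − 2: here 3·52 − 2 = 154.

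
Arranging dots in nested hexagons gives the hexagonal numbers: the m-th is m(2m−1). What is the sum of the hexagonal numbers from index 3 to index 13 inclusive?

Σ i(2i−1) = 2Σi² − Σi over i = 3..13.
Σi = 91 − 3 = 88 and Σi² = 819 − 5 = 814.
2·814 − 1·88 = 1540.

1540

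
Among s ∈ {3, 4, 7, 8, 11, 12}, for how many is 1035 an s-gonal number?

s = 3: P(3, 45) = 1035. ✓
s = 4: P(4, 32) = 1024 and P(4, 33) = 1089; 1035 is not s-gonal.
s = 7: P(7, 20) = 970 and P(7, 21) = 1071; 1035 is not s-gonal.
s = 8: P(8, 18) = 936 and P(8, 19) = 1045; 1035 is not s-gonal.
s = 11: P(11, 15) = 960 and P(11, 16) = 1096; 1035 is not s-gonal.
s = 12: P(12, 14) = 924 and P(12, 15) = 1065; 1035 is not s-gonal.
Hits: s ∈ {3} → 1.

1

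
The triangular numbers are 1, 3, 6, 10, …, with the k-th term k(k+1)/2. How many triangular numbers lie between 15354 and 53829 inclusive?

The n-th triangular number is n(n+1)/2.
Smallest index with value ≥ 15354: n = 175 (giving 15400).
Largest index with value ≤ 53829: n = 327 (giving 53628).
Indices 175 through 327: 153 terms.

153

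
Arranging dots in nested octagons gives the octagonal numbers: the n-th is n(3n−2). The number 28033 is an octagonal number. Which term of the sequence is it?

97

Set n(3n−2) = 28033, giving 3n² − 2n − 28033 = 0.
The discriminant is 4 + 12·28033 = 336400, and √336400 = 580.
So n = (2 + 580) / 6 = 582/6 = 97.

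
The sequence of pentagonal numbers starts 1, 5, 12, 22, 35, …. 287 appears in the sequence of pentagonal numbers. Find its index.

14

Set n(3n−1)/2 = 287, giving 3n² − n − 574 = 0.
The discriminant is 1 + 24·287 = 6889, and √6889 = 83.
So n = (1 + 83) / 6 = 84/6 = 14.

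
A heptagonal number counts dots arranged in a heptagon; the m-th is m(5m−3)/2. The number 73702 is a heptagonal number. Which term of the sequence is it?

Set n(5n−3)/2 = 73702, giving 5n² − 3n − 147404 = 0.
So n = (3 + 1717) / 10 = 1720/10 = 172.

172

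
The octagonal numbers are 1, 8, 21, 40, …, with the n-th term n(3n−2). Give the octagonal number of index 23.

1541

The 23rd octagonal number is n(3n−2) with n = 23.
23·(3·23 − 2) = 23·67 = 1541.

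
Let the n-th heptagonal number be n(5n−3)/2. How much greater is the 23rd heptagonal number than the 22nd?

111

Consecutive heptagonal numbers differ by 5n − 4: here 5·23 − 4 = 111.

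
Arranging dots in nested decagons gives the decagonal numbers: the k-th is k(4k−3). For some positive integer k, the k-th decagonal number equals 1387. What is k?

Set n(4n−3) = 1387, giving 4n² − 3n − 1387 = 0.
The discriminant is 9 + 16·1387 = 22201, and √22201 = 149.
So n = (3 + 149) / 8 = 152/8 = 19.

19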